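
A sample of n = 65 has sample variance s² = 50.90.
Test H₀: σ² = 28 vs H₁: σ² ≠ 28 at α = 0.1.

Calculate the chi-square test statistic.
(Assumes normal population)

Answer: χ² = 116.3429, reject H₀

Derivation:
df = n - 1 = 64
χ² = (n-1)s²/σ₀² = 64×50.90/28 = 116.3429
Critical values: χ²_{0.95,64} = 46.595, χ²_{0.05,64} = 83.675
Rejection region: χ² < 46.595 or χ² > 83.675
Decision: reject H₀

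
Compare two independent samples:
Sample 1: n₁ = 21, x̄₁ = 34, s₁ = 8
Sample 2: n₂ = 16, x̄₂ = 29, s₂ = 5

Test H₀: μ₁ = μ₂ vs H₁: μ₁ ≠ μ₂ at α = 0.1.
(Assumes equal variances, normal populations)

Pooled variance: s²_p = [20×8² + 15×5²]/(35) = 47.2857
s_p = 6.8765
SE = s_p×√(1/n₁ + 1/n₂) = 6.8765×√(1/21 + 1/16) = 2.2819
t = (x̄₁ - x̄₂)/SE = (34 - 29)/2.2819 = 2.1912
df = 35, t-critical = ±1.690
Decision: reject H₀

Answer: t = 2.1912, reject H₀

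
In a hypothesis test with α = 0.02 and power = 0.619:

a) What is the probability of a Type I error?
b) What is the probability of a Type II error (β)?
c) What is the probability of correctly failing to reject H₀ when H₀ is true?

a) Type I error probability = α = 0.02
b) Power = P(reject H₀ | H₁ true) = 1 - β = 0.619, so Type II error probability = β = 1 - Power = 0.381
c) P(fail to reject H₀ | H₀ true) = 1 - α = 0.98

Answer: a) 0.02, b) 0.381, c) 0.98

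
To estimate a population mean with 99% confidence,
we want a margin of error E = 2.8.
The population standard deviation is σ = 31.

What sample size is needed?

Answer: n = 814

Derivation:
z_0.005 = 2.576
n = (z×σ/E)² = (2.576×31/2.8)²
n = 813.3904
Round up: n = 814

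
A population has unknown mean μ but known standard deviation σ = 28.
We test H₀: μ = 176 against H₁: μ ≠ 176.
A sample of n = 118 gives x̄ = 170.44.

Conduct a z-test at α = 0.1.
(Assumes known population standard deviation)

Answer: z = -2.1570, reject H₀

Derivation:
Standard error: SE = σ/√n = 28/√118 = 2.5776
z-statistic: z = (x̄ - μ₀)/SE = (170.44 - 176)/2.5776 = -2.1570
Critical value: ±1.645
p-value = 0.0310
Decision: reject H₀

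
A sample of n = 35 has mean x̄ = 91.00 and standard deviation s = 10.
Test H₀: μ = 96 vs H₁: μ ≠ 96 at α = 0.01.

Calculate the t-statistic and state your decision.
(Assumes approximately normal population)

df = n - 1 = 34
SE = s/√n = 10/√35 = 1.6903
t = (x̄ - μ₀)/SE = (91.00 - 96)/1.6903 = -2.9581
Critical value: t_{0.005,34} = ±2.728
p-value ≈ 0.0056
Decision: reject H₀

Answer: t = -2.9581, reject H₀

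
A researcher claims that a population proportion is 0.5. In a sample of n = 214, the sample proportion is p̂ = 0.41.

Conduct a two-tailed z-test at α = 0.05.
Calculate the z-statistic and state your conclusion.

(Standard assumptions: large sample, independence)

Answer: z = -2.6332, reject H₀

Derivation:
H₀: p = 0.5, H₁: p ≠ 0.5
Standard error: SE = √(p₀(1-p₀)/n) = √(0.5×0.5/214) = 0.034179
z-statistic: z = (p̂ - p₀)/SE = (0.41 - 0.5)/0.034179 = -2.6332
Critical value: z_0.025 = ±1.960
p-value = 0.0085
Decision: reject H₀ at α = 0.05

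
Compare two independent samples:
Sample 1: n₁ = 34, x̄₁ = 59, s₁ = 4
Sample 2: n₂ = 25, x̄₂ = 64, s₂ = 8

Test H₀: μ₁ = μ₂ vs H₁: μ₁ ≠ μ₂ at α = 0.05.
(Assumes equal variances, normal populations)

Pooled variance: s²_p = [33×4² + 24×8²]/(57) = 36.2105
s_p = 6.0175
SE = s_p×√(1/n₁ + 1/n₂) = 6.0175×√(1/34 + 1/25) = 1.5854
t = (x̄₁ - x̄₂)/SE = (59 - 64)/1.5854 = -3.1538
df = 57, t-critical = ±2.002
Decision: reject H₀

Answer: t = -3.1538, reject H₀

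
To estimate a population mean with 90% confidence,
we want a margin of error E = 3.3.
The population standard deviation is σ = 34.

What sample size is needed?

z_0.05 = 1.645
n = (z×σ/E)² = (1.645×34/3.3)²
n = 287.2511
Round up: n = 288

Answer: n = 288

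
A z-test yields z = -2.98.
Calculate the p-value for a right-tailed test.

Answer: p-value ≈ 0.9986

Derivation:
For z = -2.98:
p = P(Z > -2.98) = 1 - Φ(-2.98) = 0.9986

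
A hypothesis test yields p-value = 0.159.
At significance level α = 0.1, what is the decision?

Answer: fail to reject H₀

Derivation:
Compare p-value to α:
0.159 ≥ 0.1
Decision: fail to reject H₀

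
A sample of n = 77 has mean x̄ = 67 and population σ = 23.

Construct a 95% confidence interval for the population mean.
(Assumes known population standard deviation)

Confidence level: 95%, α = 0.05
z_0.025 = 1.960
SE = σ/√n = 23/√77 = 2.6211
Margin of error = 1.960 × 2.6211 = 5.1374
CI: x̄ ± margin = 67 ± 5.1374
CI: (61.8626, 72.1374)

Answer: (61.8626, 72.1374)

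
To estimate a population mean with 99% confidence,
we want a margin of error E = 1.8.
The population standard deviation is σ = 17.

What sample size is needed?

Answer: n = 592

Derivation:
z_0.005 = 2.576
n = (z×σ/E)² = (2.576×17/1.8)²
n = 591.8948
Round up: n = 592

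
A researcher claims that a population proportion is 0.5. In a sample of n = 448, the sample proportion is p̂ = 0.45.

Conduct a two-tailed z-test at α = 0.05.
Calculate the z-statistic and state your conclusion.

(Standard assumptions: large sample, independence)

Answer: z = -2.1166, reject H₀

Derivation:
H₀: p = 0.5, H₁: p ≠ 0.5
Standard error: SE = √(p₀(1-p₀)/n) = √(0.5×0.5/448) = 0.023623
z-statistic: z = (p̂ - p₀)/SE = (0.45 - 0.5)/0.023623 = -2.1166
Critical value: z_0.025 = ±1.960
p-value = 0.0343
Decision: reject H₀ at α = 0.05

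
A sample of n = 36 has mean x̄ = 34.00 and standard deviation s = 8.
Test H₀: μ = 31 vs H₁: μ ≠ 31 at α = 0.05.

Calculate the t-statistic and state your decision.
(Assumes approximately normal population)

Answer: t = 2.2501, reject H₀

Derivation:
df = n - 1 = 35
SE = s/√n = 8/√36 = 1.3333
t = (x̄ - μ₀)/SE = (34.00 - 31)/1.3333 = 2.2501
Critical value: t_{0.025,35} = ±2.030
p-value ≈ 0.0308
Decision: reject H₀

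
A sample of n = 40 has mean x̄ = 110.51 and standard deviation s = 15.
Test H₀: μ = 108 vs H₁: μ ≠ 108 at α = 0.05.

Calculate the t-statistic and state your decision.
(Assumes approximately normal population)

df = n - 1 = 39
SE = s/√n = 15/√40 = 2.3717
t = (x̄ - μ₀)/SE = (110.51 - 108)/2.3717 = 1.0583
Critical value: t_{0.025,39} = ±2.023
p-value ≈ 0.2964
Decision: fail to reject H₀

Answer: t = 1.0583, fail to reject H₀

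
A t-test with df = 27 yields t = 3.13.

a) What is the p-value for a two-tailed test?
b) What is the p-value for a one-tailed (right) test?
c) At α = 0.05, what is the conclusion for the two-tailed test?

Using t-distribution with df = 27:
a) Two-tailed: p = 2×P(T > 3.13) = 0.0042
b) One-tailed: p = P(T > 3.13) = 0.0021
c) 0.0042 < 0.05, reject H₀

Answer: a) 0.0042, b) 0.0021, c) reject H₀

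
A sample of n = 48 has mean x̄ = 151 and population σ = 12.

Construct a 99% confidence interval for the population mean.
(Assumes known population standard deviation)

Confidence level: 99%, α = 0.01
z_0.005 = 2.576
SE = σ/√n = 12/√48 = 1.7321
Margin of error = 2.576 × 1.7321 = 4.4619
CI: x̄ ± margin = 151 ± 4.4619
CI: (146.5381, 155.4619)

Answer: (146.5381, 155.4619)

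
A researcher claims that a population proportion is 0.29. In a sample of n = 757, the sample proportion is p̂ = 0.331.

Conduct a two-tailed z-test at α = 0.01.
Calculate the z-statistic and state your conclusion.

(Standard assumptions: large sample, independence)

Answer: z = 2.4861, fail to reject H₀

Derivation:
H₀: p = 0.29, H₁: p ≠ 0.29
Standard error: SE = √(p₀(1-p₀)/n) = √(0.29×0.71/757) = 0.016492
z-statistic: z = (p̂ - p₀)/SE = (0.331 - 0.29)/0.016492 = 2.4861
Critical value: z_0.005 = ±2.576
p-value = 0.0129
Decision: fail to reject H₀ at α = 0.01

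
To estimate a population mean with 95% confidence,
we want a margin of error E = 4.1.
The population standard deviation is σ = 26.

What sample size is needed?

z_0.025 = 1.960
n = (z×σ/E)² = (1.960×26/4.1)²
n = 154.4867
Round up: n = 155

Answer: n = 155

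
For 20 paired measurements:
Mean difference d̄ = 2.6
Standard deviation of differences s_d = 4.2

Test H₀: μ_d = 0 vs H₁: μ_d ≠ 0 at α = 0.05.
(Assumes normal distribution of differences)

Answer: t = 2.7686, reject H₀

Derivation:
df = n - 1 = 19
SE = s_d/√n = 4.2/√20 = 0.9391
t = d̄/SE = 2.6/0.9391 = 2.7686
Critical value: t_{0.025,19} = ±2.093
p-value ≈ 0.0122
Decision: reject H₀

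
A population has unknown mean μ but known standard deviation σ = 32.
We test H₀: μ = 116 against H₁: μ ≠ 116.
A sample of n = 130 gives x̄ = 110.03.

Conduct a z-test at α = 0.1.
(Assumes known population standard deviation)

Answer: z = -2.1271, reject H₀

Derivation:
Standard error: SE = σ/√n = 32/√130 = 2.8066
z-statistic: z = (x̄ - μ₀)/SE = (110.03 - 116)/2.8066 = -2.1271
Critical value: ±1.645
p-value = 0.0334
Decision: reject H₀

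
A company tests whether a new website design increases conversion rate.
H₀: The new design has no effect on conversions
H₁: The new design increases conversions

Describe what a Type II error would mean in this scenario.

Type I error: rejecting H₀ when it is actually true (false positive).
Type II error: failing to reject H₀ when H₁ is actually true (false negative).

Answer: Keeping the old design when the new one would have increased conversions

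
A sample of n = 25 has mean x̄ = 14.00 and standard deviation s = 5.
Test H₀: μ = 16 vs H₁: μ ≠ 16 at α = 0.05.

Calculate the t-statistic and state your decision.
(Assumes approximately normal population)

df = n - 1 = 24
SE = s/√n = 5/√25 = 1.0000
t = (x̄ - μ₀)/SE = (14.00 - 16)/1.0000 = -2.0000
Critical value: t_{0.025,24} = ±2.064
p-value ≈ 0.0569
Decision: fail to reject H₀

Answer: t = -2.0000, fail to reject H₀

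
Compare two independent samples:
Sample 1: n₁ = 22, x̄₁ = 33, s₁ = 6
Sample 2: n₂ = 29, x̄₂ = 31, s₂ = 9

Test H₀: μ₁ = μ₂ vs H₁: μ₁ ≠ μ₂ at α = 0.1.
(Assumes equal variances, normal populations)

Pooled variance: s²_p = [21×6² + 28×9²]/(49) = 61.7143
s_p = 7.8558
SE = s_p×√(1/n₁ + 1/n₂) = 7.8558×√(1/22 + 1/29) = 2.2211
t = (x̄₁ - x̄₂)/SE = (33 - 31)/2.2211 = 0.9005
df = 49, t-critical = ±1.677
Decision: fail to reject H₀

Answer: t = 0.9005, fail to reject H₀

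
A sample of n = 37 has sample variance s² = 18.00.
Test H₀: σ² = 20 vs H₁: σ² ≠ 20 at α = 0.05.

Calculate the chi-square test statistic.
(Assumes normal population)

Answer: χ² = 32.4000, fail to reject H₀

Derivation:
df = n - 1 = 36
χ² = (n-1)s²/σ₀² = 36×18.00/20 = 32.4000
Critical values: χ²_{0.975,36} = 21.336, χ²_{0.025,36} = 54.437
Rejection region: χ² < 21.336 or χ² > 54.437
Decision: fail to reject H₀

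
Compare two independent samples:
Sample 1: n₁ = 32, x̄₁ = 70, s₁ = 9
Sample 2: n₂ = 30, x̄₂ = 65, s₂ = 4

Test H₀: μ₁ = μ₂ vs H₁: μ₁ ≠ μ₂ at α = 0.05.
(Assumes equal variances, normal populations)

Pooled variance: s²_p = [31×9² + 29×4²]/(60) = 49.5833
s_p = 7.0415
SE = s_p×√(1/n₁ + 1/n₂) = 7.0415×√(1/32 + 1/30) = 1.7895
t = (x̄₁ - x̄₂)/SE = (70 - 65)/1.7895 = 2.7941
df = 60, t-critical = ±2.000
Decision: reject H₀

Answer: t = 2.7941, reject H₀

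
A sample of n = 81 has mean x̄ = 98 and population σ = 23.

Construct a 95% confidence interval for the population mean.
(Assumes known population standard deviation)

Answer: (92.9910, 103.0090)

Derivation:
Confidence level: 95%, α = 0.05
z_0.025 = 1.960
SE = σ/√n = 23/√81 = 2.5556
Margin of error = 1.960 × 2.5556 = 5.0090
CI: x̄ ± margin = 98 ± 5.0090
CI: (92.9910, 103.0090)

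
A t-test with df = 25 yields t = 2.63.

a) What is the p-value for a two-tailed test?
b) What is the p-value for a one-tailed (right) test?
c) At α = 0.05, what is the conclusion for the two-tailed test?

Answer: a) 0.0144, b) 0.0072, c) reject H₀

Derivation:
Using t-distribution with df = 25:
a) Two-tailed: p = 2×P(T > 2.63) = 0.0144
b) One-tailed: p = P(T > 2.63) = 0.0072
c) 0.0144 < 0.05, reject H₀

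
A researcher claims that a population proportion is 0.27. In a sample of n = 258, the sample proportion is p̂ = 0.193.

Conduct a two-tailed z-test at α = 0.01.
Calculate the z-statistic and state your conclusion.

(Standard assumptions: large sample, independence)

H₀: p = 0.27, H₁: p ≠ 0.27
Standard error: SE = √(p₀(1-p₀)/n) = √(0.27×0.73/258) = 0.027640
z-statistic: z = (p̂ - p₀)/SE = (0.193 - 0.27)/0.027640 = -2.7858
Critical value: z_0.005 = ±2.576
p-value = 0.0053
Decision: reject H₀ at α = 0.01

Answer: z = -2.7858, reject H₀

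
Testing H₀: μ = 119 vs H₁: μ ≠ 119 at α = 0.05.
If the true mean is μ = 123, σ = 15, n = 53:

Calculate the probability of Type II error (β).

Answer: β ≈ 0.5074

Derivation:
SE = σ/√n = 15/√53 = 2.0604
Critical values: μ₀ ± z_0.025×SE = 119 ± 1.960×2.0604
Acceptance region: (114.9616, 123.0384)
Under H₁ (μ = 123): z_high = (123.0384 - 123)/2.0604 = 0.0186, z_low = (114.9616 - 123)/2.0604 = -3.9014
β = P(not reject | H₁) = Φ(0.0186) - Φ(-3.9014) ≈ 0.5074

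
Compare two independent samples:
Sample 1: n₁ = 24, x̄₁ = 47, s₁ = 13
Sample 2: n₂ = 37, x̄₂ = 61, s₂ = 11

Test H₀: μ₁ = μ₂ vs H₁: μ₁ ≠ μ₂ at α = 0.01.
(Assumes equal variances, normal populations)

Pooled variance: s²_p = [23×13² + 36×11²]/(59) = 139.7119
s_p = 11.8200
SE = s_p×√(1/n₁ + 1/n₂) = 11.8200×√(1/24 + 1/37) = 3.0980
t = (x̄₁ - x̄₂)/SE = (47 - 61)/3.0980 = -4.5190
df = 59, t-critical = ±2.662
Decision: reject H₀

Answer: t = -4.5190, reject H₀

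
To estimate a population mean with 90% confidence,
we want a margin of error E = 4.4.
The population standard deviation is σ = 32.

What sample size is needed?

z_0.05 = 1.645
n = (z×σ/E)² = (1.645×32/4.4)²
n = 143.1286
Round up: n = 144

Answer: n = 144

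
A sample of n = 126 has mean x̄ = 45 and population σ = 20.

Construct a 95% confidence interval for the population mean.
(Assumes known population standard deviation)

Confidence level: 95%, α = 0.05
z_0.025 = 1.960
SE = σ/√n = 20/√126 = 1.7817
Margin of error = 1.960 × 1.7817 = 3.4921
CI: x̄ ± margin = 45 ± 3.4921
CI: (41.5079, 48.4921)

Answer: (41.5079, 48.4921)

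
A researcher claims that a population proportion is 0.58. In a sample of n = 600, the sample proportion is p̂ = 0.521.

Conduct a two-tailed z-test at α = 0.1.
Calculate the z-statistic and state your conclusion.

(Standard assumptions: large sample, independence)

H₀: p = 0.58, H₁: p ≠ 0.58
Standard error: SE = √(p₀(1-p₀)/n) = √(0.58×0.42/600) = 0.020149
z-statistic: z = (p̂ - p₀)/SE = (0.521 - 0.58)/0.020149 = -2.9282
Critical value: z_0.05 = ±1.645
p-value = 0.0034
Decision: reject H₀ at α = 0.1

Answer: z = -2.9282, reject H₀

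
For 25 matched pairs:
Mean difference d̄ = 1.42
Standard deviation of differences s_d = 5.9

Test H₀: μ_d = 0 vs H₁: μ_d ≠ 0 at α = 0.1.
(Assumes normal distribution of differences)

df = n - 1 = 24
SE = s_d/√n = 5.9/√25 = 1.1800
t = d̄/SE = 1.42/1.1800 = 1.2034
Critical value: t_{0.05,24} = ±1.711
p-value ≈ 0.2406
Decision: fail to reject H₀

Answer: t = 1.2034, fail to reject H₀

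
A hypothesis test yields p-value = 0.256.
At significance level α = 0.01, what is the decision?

Compare p-value to α:
0.256 ≥ 0.01
Decision: fail to reject H₀

Answer: fail to reject H₀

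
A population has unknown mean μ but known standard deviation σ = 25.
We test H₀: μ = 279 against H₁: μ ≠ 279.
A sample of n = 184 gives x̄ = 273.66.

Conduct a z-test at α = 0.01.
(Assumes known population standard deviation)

Answer: z = -2.8974, reject H₀

Derivation:
Standard error: SE = σ/√n = 25/√184 = 1.8430
z-statistic: z = (x̄ - μ₀)/SE = (273.66 - 279)/1.8430 = -2.8974
Critical value: ±2.576
p-value = 0.0038
Decision: reject H₀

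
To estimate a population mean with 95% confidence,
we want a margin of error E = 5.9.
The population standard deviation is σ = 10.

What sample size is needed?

z_0.025 = 1.960
n = (z×σ/E)² = (1.960×10/5.9)²
n = 11.0359
Round up: n = 12

Answer: n = 12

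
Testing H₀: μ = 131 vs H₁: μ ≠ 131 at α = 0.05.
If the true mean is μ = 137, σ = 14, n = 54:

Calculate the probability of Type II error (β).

Answer: β ≈ 0.1172

Derivation:
SE = σ/√n = 14/√54 = 1.9052
Critical values: μ₀ ± z_0.025×SE = 131 ± 1.960×1.9052
Acceptance region: (127.2658, 134.7342)
Under H₁ (μ = 137): z_high = (134.7342 - 137)/1.9052 = -1.1893, z_low = (127.2658 - 137)/1.9052 = -5.1093
β = P(not reject | H₁) = Φ(-1.1893) - Φ(-5.1093) ≈ 0.1172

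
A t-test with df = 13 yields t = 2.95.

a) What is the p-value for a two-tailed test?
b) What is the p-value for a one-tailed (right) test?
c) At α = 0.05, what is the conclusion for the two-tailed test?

Using t-distribution with df = 13:
a) Two-tailed: p = 2×P(T > 2.95) = 0.0113
b) One-tailed: p = P(T > 2.95) = 0.0056
c) 0.0113 < 0.05, reject H₀

Answer: a) 0.0113, b) 0.0056, c) reject H₀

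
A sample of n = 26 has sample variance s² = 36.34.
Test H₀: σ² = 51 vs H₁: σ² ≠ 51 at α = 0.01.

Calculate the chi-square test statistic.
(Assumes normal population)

df = n - 1 = 25
χ² = (n-1)s²/σ₀² = 25×36.34/51 = 17.8137
Critical values: χ²_{0.995,25} = 10.520, χ²_{0.005,25} = 46.928
Rejection region: χ² < 10.520 or χ² > 46.928
Decision: fail to reject H₀

Answer: χ² = 17.8137, fail to reject H₀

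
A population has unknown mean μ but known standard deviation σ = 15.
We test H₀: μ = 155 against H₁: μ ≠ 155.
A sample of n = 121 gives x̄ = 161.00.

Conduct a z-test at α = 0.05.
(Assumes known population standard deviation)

Standard error: SE = σ/√n = 15/√121 = 1.3636
z-statistic: z = (x̄ - μ₀)/SE = (161.00 - 155)/1.3636 = 4.4001
Critical value: ±1.960
p-value < 0.0001
Decision: reject H₀

Answer: z = 4.4001, reject H₀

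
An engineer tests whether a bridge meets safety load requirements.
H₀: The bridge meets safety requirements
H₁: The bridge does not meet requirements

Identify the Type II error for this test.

Answer: Declaring an unsafe bridge to be safe

Derivation:
A Type I error (probability α) occurs when we reject a true H₀.
A Type II error (probability β) occurs when we fail to reject a false H₀.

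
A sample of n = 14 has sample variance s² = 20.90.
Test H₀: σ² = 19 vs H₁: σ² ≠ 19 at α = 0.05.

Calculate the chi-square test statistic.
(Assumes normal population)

Answer: χ² = 14.3000, fail to reject H₀

Derivation:
df = n - 1 = 13
χ² = (n-1)s²/σ₀² = 13×20.90/19 = 14.3000
Critical values: χ²_{0.975,13} = 5.009, χ²_{0.025,13} = 24.736
Rejection region: χ² < 5.009 or χ² > 24.736
Decision: fail to reject H₀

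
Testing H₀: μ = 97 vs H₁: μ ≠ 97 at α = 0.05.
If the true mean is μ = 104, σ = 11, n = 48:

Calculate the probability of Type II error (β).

Answer: β ≈ 0.0072

Derivation:
SE = σ/√n = 11/√48 = 1.5877
Critical values: μ₀ ± z_0.025×SE = 97 ± 1.960×1.5877
Acceptance region: (93.8881, 100.1119)
Under H₁ (μ = 104): z_high = (100.1119 - 104)/1.5877 = -2.4489, z_low = (93.8881 - 104)/1.5877 = -6.3689
β = P(not reject | H₁) = Φ(-2.4489) - Φ(-6.3689) ≈ 0.0072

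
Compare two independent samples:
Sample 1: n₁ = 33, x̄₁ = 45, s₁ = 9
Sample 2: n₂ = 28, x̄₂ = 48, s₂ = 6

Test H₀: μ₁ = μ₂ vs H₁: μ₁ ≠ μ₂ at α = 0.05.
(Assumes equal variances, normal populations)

Answer: t = -1.5023, fail to reject H₀

Derivation:
Pooled variance: s²_p = [32×9² + 27×6²]/(59) = 60.4068
s_p = 7.7722
SE = s_p×√(1/n₁ + 1/n₂) = 7.7722×√(1/33 + 1/28) = 1.9970
t = (x̄₁ - x̄₂)/SE = (45 - 48)/1.9970 = -1.5023
df = 59, t-critical = ±2.001
Decision: fail to reject H₀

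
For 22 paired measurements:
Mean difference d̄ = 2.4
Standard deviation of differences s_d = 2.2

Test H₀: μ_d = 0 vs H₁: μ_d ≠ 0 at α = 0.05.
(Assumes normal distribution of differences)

df = n - 1 = 21
SE = s_d/√n = 2.2/√22 = 0.4690
t = d̄/SE = 2.4/0.4690 = 5.1173
Critical value: t_{0.025,21} = ±2.080
p-value < 0.0001
Decision: reject H₀

Answer: t = 5.1173, reject H₀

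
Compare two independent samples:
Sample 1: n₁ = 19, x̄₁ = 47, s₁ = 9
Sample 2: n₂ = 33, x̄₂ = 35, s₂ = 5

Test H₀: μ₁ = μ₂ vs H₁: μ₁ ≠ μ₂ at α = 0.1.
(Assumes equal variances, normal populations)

Answer: t = 6.2006, reject H₀

Derivation:
Pooled variance: s²_p = [18×9² + 32×5²]/(50) = 45.1600
s_p = 6.7201
SE = s_p×√(1/n₁ + 1/n₂) = 6.7201×√(1/19 + 1/33) = 1.9353
t = (x̄₁ - x̄₂)/SE = (47 - 35)/1.9353 = 6.2006
df = 50, t-critical = ±1.676
Decision: reject H₀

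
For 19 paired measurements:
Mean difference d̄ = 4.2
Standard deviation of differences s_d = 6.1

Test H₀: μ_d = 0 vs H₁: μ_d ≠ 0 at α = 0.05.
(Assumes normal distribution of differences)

df = n - 1 = 18
SE = s_d/√n = 6.1/√19 = 1.3994
t = d̄/SE = 4.2/1.3994 = 3.0013
Critical value: t_{0.025,18} = ±2.101
p-value ≈ 0.0077
Decision: reject H₀

Answer: t = 3.0013, reject H₀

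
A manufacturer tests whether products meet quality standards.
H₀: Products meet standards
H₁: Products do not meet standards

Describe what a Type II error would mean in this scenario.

A Type I error (probability α) occurs when we reject a true H₀.
A Type II error (probability β) occurs when we fail to reject a false H₀.

Answer: Accepting products as meeting standards when they don't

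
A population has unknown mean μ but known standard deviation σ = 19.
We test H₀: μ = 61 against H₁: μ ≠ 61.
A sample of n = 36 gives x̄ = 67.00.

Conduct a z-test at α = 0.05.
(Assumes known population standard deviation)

Standard error: SE = σ/√n = 19/√36 = 3.1667
z-statistic: z = (x̄ - μ₀)/SE = (67.00 - 61)/3.1667 = 1.8947
Critical value: ±1.960
p-value = 0.0581
Decision: fail to reject H₀

Answer: z = 1.8947, fail to reject H₀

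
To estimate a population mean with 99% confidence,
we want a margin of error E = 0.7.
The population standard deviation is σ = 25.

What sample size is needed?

Answer: n = 8464

Derivation:
z_0.005 = 2.576
n = (z×σ/E)² = (2.576×25/0.7)²
n = 8464.0000
Already a whole number: n = 8464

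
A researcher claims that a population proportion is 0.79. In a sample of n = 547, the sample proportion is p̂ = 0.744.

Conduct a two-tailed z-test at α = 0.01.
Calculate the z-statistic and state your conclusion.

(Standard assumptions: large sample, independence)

Answer: z = -2.6414, reject H₀

Derivation:
H₀: p = 0.79, H₁: p ≠ 0.79
Standard error: SE = √(p₀(1-p₀)/n) = √(0.79×0.21/547) = 0.017415
z-statistic: z = (p̂ - p₀)/SE = (0.744 - 0.79)/0.017415 = -2.6414
Critical value: z_0.005 = ±2.576
p-value = 0.0083
Decision: reject H₀ at α = 0.01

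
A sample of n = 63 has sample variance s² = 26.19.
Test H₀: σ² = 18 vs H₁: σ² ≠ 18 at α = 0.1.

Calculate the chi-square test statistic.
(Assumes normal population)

df = n - 1 = 62
χ² = (n-1)s²/σ₀² = 62×26.19/18 = 90.2100
Critical values: χ²_{0.95,62} = 44.889, χ²_{0.05,62} = 81.381
Rejection region: χ² < 44.889 or χ² > 81.381
Decision: reject H₀

Answer: χ² = 90.2100, reject H₀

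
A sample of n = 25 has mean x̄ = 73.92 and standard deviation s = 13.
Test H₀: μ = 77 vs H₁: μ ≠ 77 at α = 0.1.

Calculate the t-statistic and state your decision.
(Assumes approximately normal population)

df = n - 1 = 24
SE = s/√n = 13/√25 = 2.6000
t = (x̄ - μ₀)/SE = (73.92 - 77)/2.6000 = -1.1846
Critical value: t_{0.05,24} = ±1.711
p-value ≈ 0.2478
Decision: fail to reject H₀

Answer: t = -1.1846, fail to reject H₀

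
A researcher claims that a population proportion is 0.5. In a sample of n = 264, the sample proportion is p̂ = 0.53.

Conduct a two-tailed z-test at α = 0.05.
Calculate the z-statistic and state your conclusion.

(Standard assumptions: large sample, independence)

Answer: z = 0.9749, fail to reject H₀

Derivation:
H₀: p = 0.5, H₁: p ≠ 0.5
Standard error: SE = √(p₀(1-p₀)/n) = √(0.5×0.5/264) = 0.030773
z-statistic: z = (p̂ - p₀)/SE = (0.53 - 0.5)/0.030773 = 0.9749
Critical value: z_0.025 = ±1.960
p-value = 0.3296
Decision: fail to reject H₀ at α = 0.05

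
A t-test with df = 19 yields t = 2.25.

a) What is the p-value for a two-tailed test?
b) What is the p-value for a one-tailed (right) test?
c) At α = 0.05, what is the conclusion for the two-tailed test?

Answer: a) 0.0365, b) 0.0182, c) reject H₀

Derivation:
Using t-distribution with df = 19:
a) Two-tailed: p = 2×P(T > 2.25) = 0.0365
b) One-tailed: p = P(T > 2.25) = 0.0182
c) 0.0365 < 0.05, reject H₀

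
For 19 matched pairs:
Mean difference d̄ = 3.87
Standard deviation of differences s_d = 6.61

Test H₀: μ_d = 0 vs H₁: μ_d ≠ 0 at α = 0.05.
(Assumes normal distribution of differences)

Answer: t = 2.5521, reject H₀

Derivation:
df = n - 1 = 18
SE = s_d/√n = 6.61/√19 = 1.5164
t = d̄/SE = 3.87/1.5164 = 2.5521
Critical value: t_{0.025,18} = ±2.101
p-value ≈ 0.0200
Decision: reject H₀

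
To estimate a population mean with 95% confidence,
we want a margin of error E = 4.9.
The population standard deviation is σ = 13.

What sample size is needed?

Answer: n = 28

Derivation:
z_0.025 = 1.960
n = (z×σ/E)² = (1.960×13/4.9)²
n = 27.0400
Round up: n = 28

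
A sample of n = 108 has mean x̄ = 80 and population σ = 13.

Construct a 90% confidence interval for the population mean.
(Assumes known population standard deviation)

Answer: (77.9423, 82.0577)

Derivation:
Confidence level: 90%, α = 0.1
z_0.05 = 1.645
SE = σ/√n = 13/√108 = 1.2509
Margin of error = 1.645 × 1.2509 = 2.0577
CI: x̄ ± margin = 80 ± 2.0577
CI: (77.9423, 82.0577)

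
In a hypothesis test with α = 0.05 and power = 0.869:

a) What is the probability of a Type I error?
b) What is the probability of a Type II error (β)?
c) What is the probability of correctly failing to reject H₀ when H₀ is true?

Answer: a) 0.05, b) 0.131, c) 0.95

Derivation:
a) Type I error probability = α = 0.05
b) Power = P(reject H₀ | H₁ true) = 1 - β = 0.869, so Type II error probability = β = 1 - Power = 0.131
c) P(fail to reject H₀ | H₀ true) = 1 - α = 0.95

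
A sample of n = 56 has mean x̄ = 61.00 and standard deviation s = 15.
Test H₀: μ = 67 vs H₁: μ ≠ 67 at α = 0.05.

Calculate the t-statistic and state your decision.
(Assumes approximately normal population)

Answer: t = -2.9933, reject H₀

Derivation:
df = n - 1 = 55
SE = s/√n = 15/√56 = 2.0045
t = (x̄ - μ₀)/SE = (61.00 - 67)/2.0045 = -2.9933
Critical value: t_{0.025,55} = ±2.004
p-value ≈ 0.0041
Decision: reject H₀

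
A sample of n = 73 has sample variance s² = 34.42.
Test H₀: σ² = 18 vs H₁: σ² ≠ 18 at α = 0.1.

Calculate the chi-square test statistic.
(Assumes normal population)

df = n - 1 = 72
χ² = (n-1)s²/σ₀² = 72×34.42/18 = 137.6800
Critical values: χ²_{0.95,72} = 53.462, χ²_{0.05,72} = 92.808
Rejection region: χ² < 53.462 or χ² > 92.808
Decision: reject H₀

Answer: χ² = 137.6800, reject H₀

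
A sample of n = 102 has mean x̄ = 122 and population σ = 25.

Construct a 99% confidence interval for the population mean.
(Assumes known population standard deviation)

Answer: (115.6234, 128.3766)

Derivation:
Confidence level: 99%, α = 0.01
z_0.005 = 2.576
SE = σ/√n = 25/√102 = 2.4754
Margin of error = 2.576 × 2.4754 = 6.3766
CI: x̄ ± margin = 122 ± 6.3766
CI: (115.6234, 128.3766)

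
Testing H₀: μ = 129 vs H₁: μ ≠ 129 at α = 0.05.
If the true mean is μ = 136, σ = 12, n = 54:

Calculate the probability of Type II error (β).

SE = σ/√n = 12/√54 = 1.6330
Critical values: μ₀ ± z_0.025×SE = 129 ± 1.960×1.6330
Acceptance region: (125.7993, 132.2007)
Under H₁ (μ = 136): z_high = (132.2007 - 136)/1.6330 = -2.3266, z_low = (125.7993 - 136)/1.6330 = -6.2466
β = P(not reject | H₁) = Φ(-2.3266) - Φ(-6.2466) ≈ 0.0100

Answer: β ≈ 0.0100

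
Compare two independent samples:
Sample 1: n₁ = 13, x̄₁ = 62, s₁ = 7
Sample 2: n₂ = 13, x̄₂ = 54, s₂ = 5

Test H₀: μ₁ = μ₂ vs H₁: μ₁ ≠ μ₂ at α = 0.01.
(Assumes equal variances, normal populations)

Answer: t = 3.3530, reject H₀

Derivation:
Pooled variance: s²_p = [12×7² + 12×5²]/(24) = 37.0000
s_p = 6.0828
SE = s_p×√(1/n₁ + 1/n₂) = 6.0828×√(1/13 + 1/13) = 2.3859
t = (x̄₁ - x̄₂)/SE = (62 - 54)/2.3859 = 3.3530
df = 24, t-critical = ±2.797
Decision: reject H₀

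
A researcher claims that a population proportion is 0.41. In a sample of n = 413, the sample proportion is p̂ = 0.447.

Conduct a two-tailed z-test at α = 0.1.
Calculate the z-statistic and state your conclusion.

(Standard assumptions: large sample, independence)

Answer: z = 1.5288, fail to reject H₀

Derivation:
H₀: p = 0.41, H₁: p ≠ 0.41
Standard error: SE = √(p₀(1-p₀)/n) = √(0.41×0.59/413) = 0.024202
z-statistic: z = (p̂ - p₀)/SE = (0.447 - 0.41)/0.024202 = 1.5288
Critical value: z_0.05 = ±1.645
p-value = 0.1263
Decision: fail to reject H₀ at α = 0.1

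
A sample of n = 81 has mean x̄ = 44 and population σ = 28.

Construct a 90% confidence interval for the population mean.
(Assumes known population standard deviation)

Confidence level: 90%, α = 0.1
z_0.05 = 1.645
SE = σ/√n = 28/√81 = 3.1111
Margin of error = 1.645 × 3.1111 = 5.1178
CI: x̄ ± margin = 44 ± 5.1178
CI: (38.8822, 49.1178)

Answer: (38.8822, 49.1178)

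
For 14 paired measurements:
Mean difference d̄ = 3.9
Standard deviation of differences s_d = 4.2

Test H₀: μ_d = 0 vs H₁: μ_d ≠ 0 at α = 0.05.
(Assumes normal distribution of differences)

df = n - 1 = 13
SE = s_d/√n = 4.2/√14 = 1.1225
t = d̄/SE = 3.9/1.1225 = 3.4744
Critical value: t_{0.025,13} = ±2.160
p-value ≈ 0.0041
Decision: reject H₀

Answer: t = 3.4744, reject H₀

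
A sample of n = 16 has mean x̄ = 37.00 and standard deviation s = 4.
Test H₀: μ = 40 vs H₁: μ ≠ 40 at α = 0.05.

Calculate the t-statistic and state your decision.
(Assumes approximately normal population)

Answer: t = -3.0000, reject H₀

Derivation:
df = n - 1 = 15
SE = s/√n = 4/√16 = 1.0000
t = (x̄ - μ₀)/SE = (37.00 - 40)/1.0000 = -3.0000
Critical value: t_{0.025,15} = ±2.131
p-value ≈ 0.0090
Decision: reject H₀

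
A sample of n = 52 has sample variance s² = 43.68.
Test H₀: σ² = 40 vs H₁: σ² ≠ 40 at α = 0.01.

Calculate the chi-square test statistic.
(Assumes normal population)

df = n - 1 = 51
χ² = (n-1)s²/σ₀² = 51×43.68/40 = 55.6920
Critical values: χ²_{0.995,51} = 28.735, χ²_{0.005,51} = 80.747
Rejection region: χ² < 28.735 or χ² > 80.747
Decision: fail to reject H₀

Answer: χ² = 55.6920, fail to reject H₀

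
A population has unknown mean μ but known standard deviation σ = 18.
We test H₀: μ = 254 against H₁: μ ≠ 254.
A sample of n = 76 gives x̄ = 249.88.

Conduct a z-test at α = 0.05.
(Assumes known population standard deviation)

Answer: z = -1.9954, reject H₀

Derivation:
Standard error: SE = σ/√n = 18/√76 = 2.0647
z-statistic: z = (x̄ - μ₀)/SE = (249.88 - 254)/2.0647 = -1.9954
Critical value: ±1.960
p-value = 0.0460
Decision: reject H₀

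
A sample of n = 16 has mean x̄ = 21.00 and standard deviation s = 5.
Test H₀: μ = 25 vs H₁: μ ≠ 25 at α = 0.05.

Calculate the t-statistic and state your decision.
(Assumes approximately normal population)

df = n - 1 = 15
SE = s/√n = 5/√16 = 1.2500
t = (x̄ - μ₀)/SE = (21.00 - 25)/1.2500 = -3.2000
Critical value: t_{0.025,15} = ±2.131
p-value ≈ 0.0060
Decision: reject H₀

Answer: t = -3.2000, reject H₀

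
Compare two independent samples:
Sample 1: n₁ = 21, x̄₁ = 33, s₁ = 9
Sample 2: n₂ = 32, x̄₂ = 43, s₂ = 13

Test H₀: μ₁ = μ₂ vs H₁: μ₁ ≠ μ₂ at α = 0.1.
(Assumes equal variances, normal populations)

Answer: t = -3.0704, reject H₀

Derivation:
Pooled variance: s²_p = [20×9² + 31×13²]/(51) = 134.4902
s_p = 11.5970
SE = s_p×√(1/n₁ + 1/n₂) = 11.5970×√(1/21 + 1/32) = 3.2569
t = (x̄₁ - x̄₂)/SE = (33 - 43)/3.2569 = -3.0704
df = 51, t-critical = ±1.675
Decision: reject H₀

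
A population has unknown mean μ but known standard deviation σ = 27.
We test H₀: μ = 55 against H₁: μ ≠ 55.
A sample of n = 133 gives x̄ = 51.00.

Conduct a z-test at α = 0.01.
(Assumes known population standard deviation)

Answer: z = -1.7085, fail to reject H₀

Derivation:
Standard error: SE = σ/√n = 27/√133 = 2.3412
z-statistic: z = (x̄ - μ₀)/SE = (51.00 - 55)/2.3412 = -1.7085
Critical value: ±2.576
p-value = 0.0875
Decision: fail to reject H₀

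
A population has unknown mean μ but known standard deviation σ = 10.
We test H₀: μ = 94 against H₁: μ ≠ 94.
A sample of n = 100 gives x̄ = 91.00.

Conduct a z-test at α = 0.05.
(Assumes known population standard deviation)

Answer: z = -3.0000, reject H₀

Derivation:
Standard error: SE = σ/√n = 10/√100 = 1.0000
z-statistic: z = (x̄ - μ₀)/SE = (91.00 - 94)/1.0000 = -3.0000
Critical value: ±1.960
p-value = 0.0027
Decision: reject H₀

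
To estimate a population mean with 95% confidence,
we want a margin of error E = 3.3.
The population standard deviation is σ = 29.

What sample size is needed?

z_0.025 = 1.960
n = (z×σ/E)² = (1.960×29/3.3)²
n = 296.6745
Round up: n = 297

Answer: n = 297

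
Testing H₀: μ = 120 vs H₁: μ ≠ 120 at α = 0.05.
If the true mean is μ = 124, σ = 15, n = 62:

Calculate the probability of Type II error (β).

SE = σ/√n = 15/√62 = 1.9050
Critical values: μ₀ ± z_0.025×SE = 120 ± 1.960×1.9050
Acceptance region: (116.2662, 123.7338)
Under H₁ (μ = 124): z_high = (123.7338 - 124)/1.9050 = -0.1397, z_low = (116.2662 - 124)/1.9050 = -4.0597
β = P(not reject | H₁) = Φ(-0.1397) - Φ(-4.0597) ≈ 0.4444

Answer: β ≈ 0.4444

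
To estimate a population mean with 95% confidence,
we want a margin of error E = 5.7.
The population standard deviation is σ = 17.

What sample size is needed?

z_0.025 = 1.960
n = (z×σ/E)² = (1.960×17/5.7)²
n = 34.1712
Round up: n = 35

Answer: n = 35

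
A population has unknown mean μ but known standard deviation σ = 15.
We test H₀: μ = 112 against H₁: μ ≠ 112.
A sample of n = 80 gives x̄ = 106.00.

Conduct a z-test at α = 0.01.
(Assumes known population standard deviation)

Answer: z = -3.5776, reject H₀

Derivation:
Standard error: SE = σ/√n = 15/√80 = 1.6771
z-statistic: z = (x̄ - μ₀)/SE = (106.00 - 112)/1.6771 = -3.5776
Critical value: ±2.576
p-value = 0.0003
Decision: reject H₀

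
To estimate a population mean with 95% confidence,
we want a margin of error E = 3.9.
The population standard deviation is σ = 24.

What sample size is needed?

Answer: n = 146

Derivation:
z_0.025 = 1.960
n = (z×σ/E)² = (1.960×24/3.9)²
n = 145.4807
Round up: n = 146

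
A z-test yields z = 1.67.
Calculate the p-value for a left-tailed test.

For z = 1.67:
p = P(Z < 1.67) = Φ(1.67) = 0.9525

Answer: p-value ≈ 0.9525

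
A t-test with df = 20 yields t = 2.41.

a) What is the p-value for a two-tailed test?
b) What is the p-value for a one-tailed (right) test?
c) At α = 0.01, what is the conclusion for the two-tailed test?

Answer: a) 0.0257, b) 0.0129, c) fail to reject H₀

Derivation:
Using t-distribution with df = 20:
a) Two-tailed: p = 2×P(T > 2.41) = 0.0257
b) One-tailed: p = P(T > 2.41) = 0.0129
c) 0.0257 ≥ 0.01, fail to reject H₀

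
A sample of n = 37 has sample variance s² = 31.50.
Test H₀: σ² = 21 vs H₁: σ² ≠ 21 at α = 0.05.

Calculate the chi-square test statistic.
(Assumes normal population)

df = n - 1 = 36
χ² = (n-1)s²/σ₀² = 36×31.50/21 = 54.0000
Critical values: χ²_{0.975,36} = 21.336, χ²_{0.025,36} = 54.437
Rejection region: χ² < 21.336 or χ² > 54.437
Decision: fail to reject H₀

Answer: χ² = 54.0000, fail to reject H₀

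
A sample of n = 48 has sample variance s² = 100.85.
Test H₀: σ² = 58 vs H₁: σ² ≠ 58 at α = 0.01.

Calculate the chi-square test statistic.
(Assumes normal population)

df = n - 1 = 47
χ² = (n-1)s²/σ₀² = 47×100.85/58 = 81.7233
Critical values: χ²_{0.995,47} = 25.775, χ²_{0.005,47} = 75.704
Rejection region: χ² < 25.775 or χ² > 75.704
Decision: reject H₀

Answer: χ² = 81.7233, reject H₀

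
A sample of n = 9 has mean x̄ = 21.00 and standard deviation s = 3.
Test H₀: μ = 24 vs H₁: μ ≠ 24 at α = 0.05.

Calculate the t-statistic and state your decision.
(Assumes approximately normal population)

df = n - 1 = 8
SE = s/√n = 3/√9 = 1.0000
t = (x̄ - μ₀)/SE = (21.00 - 24)/1.0000 = -3.0000
Critical value: t_{0.025,8} = ±2.306
p-value ≈ 0.0171
Decision: reject H₀

Answer: t = -3.0000, reject H₀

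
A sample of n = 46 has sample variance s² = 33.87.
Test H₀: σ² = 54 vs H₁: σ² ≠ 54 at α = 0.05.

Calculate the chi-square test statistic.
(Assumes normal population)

Answer: χ² = 28.2250, reject H₀

Derivation:
df = n - 1 = 45
χ² = (n-1)s²/σ₀² = 45×33.87/54 = 28.2250
Critical values: χ²_{0.975,45} = 28.366, χ²_{0.025,45} = 65.410
Rejection region: χ² < 28.366 or χ² > 65.410
Decision: reject H₀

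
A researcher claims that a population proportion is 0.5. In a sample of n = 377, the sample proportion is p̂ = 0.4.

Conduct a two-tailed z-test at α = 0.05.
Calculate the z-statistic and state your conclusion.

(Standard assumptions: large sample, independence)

H₀: p = 0.5, H₁: p ≠ 0.5
Standard error: SE = √(p₀(1-p₀)/n) = √(0.5×0.5/377) = 0.025751
z-statistic: z = (p̂ - p₀)/SE = (0.4 - 0.5)/0.025751 = -3.8833
Critical value: z_0.025 = ±1.960
p-value = 0.0001
Decision: reject H₀ at α = 0.05

Answer: z = -3.8833, reject H₀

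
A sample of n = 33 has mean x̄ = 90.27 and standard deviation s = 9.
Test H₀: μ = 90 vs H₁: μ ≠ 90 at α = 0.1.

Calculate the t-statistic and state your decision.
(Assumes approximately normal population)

Answer: t = 0.1723, fail to reject H₀

Derivation:
df = n - 1 = 32
SE = s/√n = 9/√33 = 1.5667
t = (x̄ - μ₀)/SE = (90.27 - 90)/1.5667 = 0.1723
Critical value: t_{0.05,32} = ±1.694
p-value ≈ 0.8643
Decision: fail to reject H₀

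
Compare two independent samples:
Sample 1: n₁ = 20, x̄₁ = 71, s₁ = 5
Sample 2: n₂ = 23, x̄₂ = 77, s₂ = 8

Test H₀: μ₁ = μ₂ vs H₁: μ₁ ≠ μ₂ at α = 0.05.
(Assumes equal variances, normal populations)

Pooled variance: s²_p = [19×5² + 22×8²]/(41) = 45.9268
s_p = 6.7769
SE = s_p×√(1/n₁ + 1/n₂) = 6.7769×√(1/20 + 1/23) = 2.0720
t = (x̄₁ - x̄₂)/SE = (71 - 77)/2.0720 = -2.8958
df = 41, t-critical = ±2.020
Decision: reject H₀

Answer: t = -2.8958, reject H₀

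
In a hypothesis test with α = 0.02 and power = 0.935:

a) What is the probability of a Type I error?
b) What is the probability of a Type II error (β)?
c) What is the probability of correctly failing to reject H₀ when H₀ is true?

a) Type I error probability = α = 0.02
b) Power = P(reject H₀ | H₁ true) = 1 - β = 0.935, so Type II error probability = β = 1 - Power = 0.065
c) P(fail to reject H₀ | H₀ true) = 1 - α = 0.98

Answer: a) 0.02, b) 0.065, c) 0.98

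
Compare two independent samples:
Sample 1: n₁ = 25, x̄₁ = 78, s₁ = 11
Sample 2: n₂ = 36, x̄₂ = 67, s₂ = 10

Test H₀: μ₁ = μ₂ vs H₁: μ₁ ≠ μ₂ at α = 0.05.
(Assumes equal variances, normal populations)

Pooled variance: s²_p = [24×11² + 35×10²]/(59) = 108.5424
s_p = 10.4184
SE = s_p×√(1/n₁ + 1/n₂) = 10.4184×√(1/25 + 1/36) = 2.7123
t = (x̄₁ - x̄₂)/SE = (78 - 67)/2.7123 = 4.0556
df = 59, t-critical = ±2.001
Decision: reject H₀

Answer: t = 4.0556, reject H₀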